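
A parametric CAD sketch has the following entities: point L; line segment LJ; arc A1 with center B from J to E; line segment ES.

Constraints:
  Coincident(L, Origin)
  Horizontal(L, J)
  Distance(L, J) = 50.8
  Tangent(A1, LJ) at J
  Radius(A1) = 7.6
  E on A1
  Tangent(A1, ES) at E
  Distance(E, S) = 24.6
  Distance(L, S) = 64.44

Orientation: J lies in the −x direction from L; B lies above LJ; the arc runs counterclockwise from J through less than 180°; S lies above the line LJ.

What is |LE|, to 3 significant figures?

45.4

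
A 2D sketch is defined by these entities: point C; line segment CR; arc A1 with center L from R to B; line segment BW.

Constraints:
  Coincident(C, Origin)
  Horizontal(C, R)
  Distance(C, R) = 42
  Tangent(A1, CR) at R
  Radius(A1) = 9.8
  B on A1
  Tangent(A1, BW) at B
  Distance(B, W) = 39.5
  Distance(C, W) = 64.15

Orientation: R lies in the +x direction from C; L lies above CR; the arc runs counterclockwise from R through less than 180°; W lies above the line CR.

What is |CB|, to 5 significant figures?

52.908

Checks: |LB| = 9.800 ✓; ∠(LB, BW) = 90.00° ✓; |BW| = 39.50 ✓; |CW| = 64.15 ✓.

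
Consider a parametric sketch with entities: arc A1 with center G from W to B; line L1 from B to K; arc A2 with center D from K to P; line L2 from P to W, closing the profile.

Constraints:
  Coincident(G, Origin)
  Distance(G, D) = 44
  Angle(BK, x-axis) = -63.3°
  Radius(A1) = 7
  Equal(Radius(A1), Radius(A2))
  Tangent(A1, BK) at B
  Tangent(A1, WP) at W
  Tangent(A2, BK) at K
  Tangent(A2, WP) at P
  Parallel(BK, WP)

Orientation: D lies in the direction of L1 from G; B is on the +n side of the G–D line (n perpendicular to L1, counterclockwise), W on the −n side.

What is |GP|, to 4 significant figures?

44.55

Tangency of A1 to both parallel lines with radius 7.0 puts B and W at G ± 7.0·n: B = (6.254, 3.145), W = (-6.254, -3.145). Equal radii place K and P the same way about D: K = D + 7.0·n = (26.02, -36.16), P = D − 7.0·n = (13.52, -42.45). Then |GP| = |P − G| = 44.55.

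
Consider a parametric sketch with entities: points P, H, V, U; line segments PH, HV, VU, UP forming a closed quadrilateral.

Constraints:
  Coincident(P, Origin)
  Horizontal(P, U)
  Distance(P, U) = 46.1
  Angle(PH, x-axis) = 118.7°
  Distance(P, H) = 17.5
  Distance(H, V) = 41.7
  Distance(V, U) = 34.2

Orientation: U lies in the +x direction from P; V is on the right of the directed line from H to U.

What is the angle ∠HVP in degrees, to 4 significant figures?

6.158°

P is at the origin; P and U share the same y with |PU| = 46.1 and U in +x, so U = (46.1, 0). PH runs at 118.7° with |PH| = 17.5, so H = (-8.404, 15.35). V is determined by |HV| = 41.7 and |VU| = 34.2 together: it lies at the intersection of circle(H, 41.7) and circle(U, 34.2). With |HU| = 56.62, the foot of the radical line on HU is 33.34 from H and the perpendicular offset is √(41.7² − 33.34²) = 25.05. Taking the right-of-HU solution: V = (16.90, -17.80).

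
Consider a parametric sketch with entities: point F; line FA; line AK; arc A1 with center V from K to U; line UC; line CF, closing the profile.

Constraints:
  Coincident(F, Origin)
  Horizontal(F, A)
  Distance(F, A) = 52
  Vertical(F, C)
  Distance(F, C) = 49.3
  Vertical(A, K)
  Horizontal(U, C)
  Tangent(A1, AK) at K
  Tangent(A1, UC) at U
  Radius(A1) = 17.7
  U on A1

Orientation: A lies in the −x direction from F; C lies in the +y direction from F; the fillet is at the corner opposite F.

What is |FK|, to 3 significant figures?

60.8

F is at the origin; F and A share the same y with |FA| = 52.0 and A on the −x side, so A = (-52.0, 0.00). F and C share the same x with |FC| = 49.3 and C on the +y side, so C = (0.00, 49.3). The virtual corner opposite F is at (-52.0, 49.3). Tangency of A1 to AK means the radius VK is perpendicular to AK and the tangent condition forces VU to be normal to UC, with radius 17.7, so the center V sits 17.7 in from both sides at V = (-34.3, 31.6). That places the tangent points at K = (-52.0, 31.6) on AK and U = (-34.3, 49.3) on UC. Then |FK| = |K − F| = 60.8.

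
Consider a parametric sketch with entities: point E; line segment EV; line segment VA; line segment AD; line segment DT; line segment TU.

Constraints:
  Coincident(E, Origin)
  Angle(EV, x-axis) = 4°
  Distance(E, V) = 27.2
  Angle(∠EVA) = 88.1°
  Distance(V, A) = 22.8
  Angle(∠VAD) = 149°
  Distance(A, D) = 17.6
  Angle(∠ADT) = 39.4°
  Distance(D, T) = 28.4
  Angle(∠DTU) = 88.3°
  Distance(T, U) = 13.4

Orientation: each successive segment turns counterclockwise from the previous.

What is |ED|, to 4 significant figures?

41.18

∠EVA = 88.1° gives VA at 95.90° from the x-axis; with |VA| = 22.8, A = (24.79, 24.58). ∠VAD = 149.0° gives AD at 126.9° from the x-axis; with |AD| = 17.6, D = (14.22, 38.65). Then |ED| = |D − E| = 41.18.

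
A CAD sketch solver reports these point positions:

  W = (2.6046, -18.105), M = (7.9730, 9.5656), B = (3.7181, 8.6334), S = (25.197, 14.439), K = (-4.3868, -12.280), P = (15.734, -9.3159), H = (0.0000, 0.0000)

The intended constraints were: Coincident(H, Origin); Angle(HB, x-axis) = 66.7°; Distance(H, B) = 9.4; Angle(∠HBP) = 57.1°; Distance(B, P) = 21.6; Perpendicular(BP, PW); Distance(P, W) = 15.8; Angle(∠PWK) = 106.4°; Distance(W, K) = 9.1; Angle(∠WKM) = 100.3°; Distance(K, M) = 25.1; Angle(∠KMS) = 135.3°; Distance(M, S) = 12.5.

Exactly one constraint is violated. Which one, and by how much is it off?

Distance(M, S) = 12.5 — off by 5.40.

H = (0.00, 0.00) ✓; HB at 66.70° ✓; |HB| = 9.400 ✓; ∠HBP = 57.10° ✓; |BP| = 21.60 ✓; ∠(BP, PW) = 90.00° ✓; |PW| = 15.80 ✓; ∠PWK = 106.4° ✓; |WK| = 9.100 ✓; ∠WKM = 100.3° ✓; |KM| = 25.10 ✓; ∠KMS = 135.3° ✓; |MS| = 17.90 ✗.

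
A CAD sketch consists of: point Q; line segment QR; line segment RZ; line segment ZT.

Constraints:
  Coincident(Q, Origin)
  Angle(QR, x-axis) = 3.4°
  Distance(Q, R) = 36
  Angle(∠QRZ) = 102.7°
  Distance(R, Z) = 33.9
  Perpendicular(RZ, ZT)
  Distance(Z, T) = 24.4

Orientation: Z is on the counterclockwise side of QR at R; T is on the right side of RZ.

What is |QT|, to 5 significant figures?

72.739

Q is at the origin; QR runs at 3.4° with length 36.0, so R = 36.0·(cos 3.4°, sin 3.4°) = (35.937, 2.1350). ∠QRZ = 102.7°, so RZ runs at 3.4° + (180° − 102.7°) = 80.700° from the x-axis; with |RZ| = 33.9, Z = R + 33.9·(cos 80.700°, sin 80.700°) = (41.415, 35.589). The perpendicularity gives ZT at right angles to RZ; with |ZT| = 24.4 on the right of RZ, T = Z + 24.4·(0.98686, -0.16160) = (65.494, 31.646). Then |QT| = |T − Q| = 72.739.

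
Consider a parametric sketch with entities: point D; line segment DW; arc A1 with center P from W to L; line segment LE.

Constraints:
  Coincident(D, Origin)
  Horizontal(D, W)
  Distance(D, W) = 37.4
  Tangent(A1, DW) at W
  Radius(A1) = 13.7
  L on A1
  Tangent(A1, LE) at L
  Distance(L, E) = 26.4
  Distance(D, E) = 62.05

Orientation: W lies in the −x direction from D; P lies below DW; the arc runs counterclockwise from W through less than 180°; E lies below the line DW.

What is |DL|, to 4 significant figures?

53.43

D is at the origin; DW is horizontal with |DW| = 37.4 and W on the −x side, so W = (-37.40, 0.000). A1 meets DW tangentially, so PW is at right angles to DW, so P = W + (0, -13.7) = (-37.40, -13.70). Since PL ⟂ LE (tangency), |PE| = √(13.7² + 26.4²) = 29.74 regardless of where L sits on A1. So E lies on both circle(D, 62.05) and circle(P, 29.74); the below-DW intersection is E = (-45.34, -42.36). L is the foot of the tangent from E: L = (-50.80, -16.54).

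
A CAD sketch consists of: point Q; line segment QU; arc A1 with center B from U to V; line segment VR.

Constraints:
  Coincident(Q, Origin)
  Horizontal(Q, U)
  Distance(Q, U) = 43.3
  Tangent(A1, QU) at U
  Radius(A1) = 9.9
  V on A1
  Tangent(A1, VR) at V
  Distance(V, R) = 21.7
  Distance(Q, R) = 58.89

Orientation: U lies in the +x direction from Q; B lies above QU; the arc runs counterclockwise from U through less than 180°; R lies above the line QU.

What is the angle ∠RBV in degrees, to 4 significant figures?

65.48°

Checks: |BU| = 9.900 ✓; |BV| = 9.900 ✓; ∠(BV, VR) = 90.00° ✓; |VR| = 21.70 ✓; |QR| = 58.89 ✓.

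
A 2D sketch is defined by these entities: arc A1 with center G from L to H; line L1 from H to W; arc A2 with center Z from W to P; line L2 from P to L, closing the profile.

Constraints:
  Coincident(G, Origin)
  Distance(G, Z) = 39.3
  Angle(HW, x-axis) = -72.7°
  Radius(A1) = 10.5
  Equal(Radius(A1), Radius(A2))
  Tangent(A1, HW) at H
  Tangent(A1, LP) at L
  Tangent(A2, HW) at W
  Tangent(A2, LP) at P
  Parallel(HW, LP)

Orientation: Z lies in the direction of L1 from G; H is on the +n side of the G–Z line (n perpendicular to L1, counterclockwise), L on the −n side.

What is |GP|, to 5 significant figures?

40.678

The slot axis is L1's direction at -72.7°, so u = (cos -72.7°, sin -72.7°) = (0.29737, -0.95476) and n = (−sin -72.7°, cos -72.7°) = (0.95476, 0.29737). G is at the origin and Z lies 39.3 along u from G, so Z = 39.3·u = (11.687, -37.522). Tangency of A1 to both parallel lines with radius 10.5 puts H and L at G ± 10.5·n: H = (10.025, 3.1224), L = (-10.025, -3.1224). Equal radii place W and P the same way about Z: W = Z + 10.5·n = (21.712, -34.400), P = Z − 10.5·n = (1.6618, -40.645). Then |GP| = |P − G| = 40.678.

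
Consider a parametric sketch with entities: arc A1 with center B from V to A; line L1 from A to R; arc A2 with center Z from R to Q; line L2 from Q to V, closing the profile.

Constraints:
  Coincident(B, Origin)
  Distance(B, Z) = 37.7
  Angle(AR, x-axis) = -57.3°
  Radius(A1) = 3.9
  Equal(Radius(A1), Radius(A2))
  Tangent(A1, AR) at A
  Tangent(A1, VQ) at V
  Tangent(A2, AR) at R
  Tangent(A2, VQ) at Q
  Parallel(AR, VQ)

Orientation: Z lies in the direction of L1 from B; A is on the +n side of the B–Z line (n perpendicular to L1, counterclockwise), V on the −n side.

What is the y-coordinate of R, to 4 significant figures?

-29.62

The slot axis is L1's direction at -57.3°, so u = (cos -57.3°, sin -57.3°) = (0.5402, -0.8415) and n = (−sin -57.3°, cos -57.3°) = (0.8415, 0.5402). B is at the origin and Z lies 37.7 along u from B, so Z = 37.7·u = (20.37, -31.72). Tangency of A1 to both parallel lines with radius 3.9 puts A and V at B ± 3.9·n: A = (3.282, 2.107), V = (-3.282, -2.107). Equal radii place R and Q the same way about Z: R = Z + 3.9·n = (23.65, -29.62), Q = Z − 3.9·n = (17.09, -33.83). So R.y = -29.62.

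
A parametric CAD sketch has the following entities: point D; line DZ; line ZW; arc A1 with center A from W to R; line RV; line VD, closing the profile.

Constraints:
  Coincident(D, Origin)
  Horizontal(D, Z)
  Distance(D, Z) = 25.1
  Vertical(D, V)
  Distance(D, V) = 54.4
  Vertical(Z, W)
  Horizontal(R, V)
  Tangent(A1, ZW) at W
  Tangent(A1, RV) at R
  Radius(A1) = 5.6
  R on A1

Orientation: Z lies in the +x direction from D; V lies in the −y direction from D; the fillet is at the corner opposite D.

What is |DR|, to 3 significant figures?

57.8

D is at the origin; DZ is horizontal with |DZ| = 25.1 and Z on the +x side, so Z = (25.1, 0.00). D and V share the same x with |DV| = 54.4 and V on the −y side, so V = (0.00, -54.4). The virtual corner opposite D is at (25.1, -54.4). Since A1 is tangent to ZW there, AW ⟂ ZW and the tangent condition forces AR to be normal to RV, with radius 5.6, so the center A sits 5.6 in from both sides at A = (19.5, -48.8). That places the tangent points at W = (25.1, -48.8) on ZW and R = (19.5, -54.4) on RV. Then |DR| = |R − D| = 57.8.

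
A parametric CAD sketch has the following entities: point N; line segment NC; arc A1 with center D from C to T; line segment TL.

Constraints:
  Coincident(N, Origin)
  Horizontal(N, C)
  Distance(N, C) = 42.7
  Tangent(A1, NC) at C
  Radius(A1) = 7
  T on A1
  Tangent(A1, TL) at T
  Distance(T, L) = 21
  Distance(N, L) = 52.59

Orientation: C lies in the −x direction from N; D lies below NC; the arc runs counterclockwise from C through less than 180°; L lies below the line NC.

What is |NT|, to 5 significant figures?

50.234

Checks: ∠(DC, CN) = 90.00° ✓; |DT| = 7.000 ✓; ∠(DT, TL) = 90.00° ✓; |TL| = 21.00 ✓; |NL| = 52.59 ✓.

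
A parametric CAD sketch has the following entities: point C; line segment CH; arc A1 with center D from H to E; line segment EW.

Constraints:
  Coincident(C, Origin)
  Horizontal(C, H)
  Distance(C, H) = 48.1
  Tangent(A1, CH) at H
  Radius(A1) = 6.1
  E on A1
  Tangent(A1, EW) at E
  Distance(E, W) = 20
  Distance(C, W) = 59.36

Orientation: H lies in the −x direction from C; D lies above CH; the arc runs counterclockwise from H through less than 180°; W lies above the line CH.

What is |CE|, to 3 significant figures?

43.9

Checks: |DE| = 6.100 ✓; ∠(DE, EW) = 90.00° ✓; |EW| = 20.00 ✓; |CW| = 59.36 ✓.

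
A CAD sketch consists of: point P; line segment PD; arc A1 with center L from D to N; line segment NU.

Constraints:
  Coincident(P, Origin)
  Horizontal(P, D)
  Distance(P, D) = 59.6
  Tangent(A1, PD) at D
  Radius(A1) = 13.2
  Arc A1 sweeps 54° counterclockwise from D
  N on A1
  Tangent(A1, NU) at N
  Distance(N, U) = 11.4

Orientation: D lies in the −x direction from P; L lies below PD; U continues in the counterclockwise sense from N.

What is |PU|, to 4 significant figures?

78.36

P is at the origin; PD is horizontal with |PD| = 59.6 and D on the −x side, so D = (-59.60, 0.000). Since A1 is tangent to PD there, LD ⟂ PD, so L = D + (0, -13.2) = (-59.60, -13.20). On A1, D sits at bearing 90° from L; a 54° counterclockwise sweep puts N at bearing 144°, so N = L + 13.2·(cos 144°, sin 144°) = (-70.28, -5.441). Since A1 is tangent to NU there, LN ⟂ NU, so NU runs along (−sin 144°, cos 144°); with |NU| = 11.4, U = (-76.98, -14.66). Then |PU| = |U − P| = 78.36.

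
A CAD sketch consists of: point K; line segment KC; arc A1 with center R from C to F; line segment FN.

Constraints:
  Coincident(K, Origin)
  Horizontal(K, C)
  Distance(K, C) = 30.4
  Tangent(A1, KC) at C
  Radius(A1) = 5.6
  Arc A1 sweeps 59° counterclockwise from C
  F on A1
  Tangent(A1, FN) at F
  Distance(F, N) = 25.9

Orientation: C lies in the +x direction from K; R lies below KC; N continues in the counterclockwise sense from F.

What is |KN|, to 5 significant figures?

27.769

K is at the origin; KC is horizontal with |KC| = 30.4 and C on the +x side, so C = (30.400, 0.0000). Since A1 is tangent to KC there, RC ⟂ KC, so R = C + (0, -5.6) = (30.400, -5.6000). On A1, C sits at bearing 90° from R; a 59° counterclockwise sweep puts F at bearing 149°, so F = R + 5.6·(cos 149°, sin 149°) = (25.600, -2.7158). Tangency of A1 to FN means the radius RF is perpendicular to FN, so FN runs along (−sin 149°, cos 149°); with |FN| = 25.9, N = (12.260, -24.916). Then |KN| = |N − K| = 27.769.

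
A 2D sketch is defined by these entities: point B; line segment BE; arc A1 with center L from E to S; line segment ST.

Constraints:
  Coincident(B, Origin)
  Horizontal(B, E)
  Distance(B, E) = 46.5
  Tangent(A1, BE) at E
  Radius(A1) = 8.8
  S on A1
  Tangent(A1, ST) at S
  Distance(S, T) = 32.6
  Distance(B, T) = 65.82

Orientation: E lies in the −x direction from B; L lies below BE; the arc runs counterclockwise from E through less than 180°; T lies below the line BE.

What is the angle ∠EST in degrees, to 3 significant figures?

131°

Checks: ∠(LE, EB) = 90.00° ✓; |LS| = 8.800 ✓; ∠(LS, ST) = 90.00° ✓; |ST| = 32.60 ✓; |BT| = 65.82 ✓.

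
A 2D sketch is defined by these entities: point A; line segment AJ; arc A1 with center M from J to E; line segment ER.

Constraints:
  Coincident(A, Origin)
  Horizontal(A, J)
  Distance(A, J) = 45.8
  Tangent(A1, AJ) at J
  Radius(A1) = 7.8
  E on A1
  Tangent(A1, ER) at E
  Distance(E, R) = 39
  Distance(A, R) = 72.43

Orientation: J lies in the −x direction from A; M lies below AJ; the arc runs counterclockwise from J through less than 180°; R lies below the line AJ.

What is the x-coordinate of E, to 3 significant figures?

-53.6

Checks: |MJ| = 7.800 ✓; |ME| = 7.800 ✓; ∠(ME, ER) = 90.00° ✓; |ER| = 39.00 ✓; |AR| = 72.43 ✓.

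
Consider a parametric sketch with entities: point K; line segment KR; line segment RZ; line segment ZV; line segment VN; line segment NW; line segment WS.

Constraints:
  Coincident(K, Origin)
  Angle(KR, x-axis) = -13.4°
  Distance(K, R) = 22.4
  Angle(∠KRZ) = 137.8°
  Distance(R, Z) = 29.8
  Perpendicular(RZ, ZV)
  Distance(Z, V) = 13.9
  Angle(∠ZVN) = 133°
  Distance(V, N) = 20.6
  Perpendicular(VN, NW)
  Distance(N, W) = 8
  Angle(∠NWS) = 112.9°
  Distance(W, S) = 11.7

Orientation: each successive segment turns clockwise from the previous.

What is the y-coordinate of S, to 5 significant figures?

-23.240

K is at the origin; KR runs at -13.4° with length 22.4, so R = (21.790, -5.1912). ∠KRZ = 137.8° gives RZ at -55.600° from the x-axis; with |RZ| = 29.8, Z = (38.626, -29.780). RZ is perpendicular to ZV, so ZV runs at -145.60°; with |ZV| = 13.9, V = (27.157, -37.633). ∠ZVN = 133.0° gives VN at 167.40° from the x-axis; with |VN| = 20.6, N = (7.0532, -33.139). VN ⟂ NW, so NW runs at 77.400°; with |NW| = 8.0, W = (8.7984, -25.331). ∠NWS = 112.9° gives WS at 10.300° from the x-axis; with |WS| = 11.7, S = (20.310, -23.240). So S.y = -23.240.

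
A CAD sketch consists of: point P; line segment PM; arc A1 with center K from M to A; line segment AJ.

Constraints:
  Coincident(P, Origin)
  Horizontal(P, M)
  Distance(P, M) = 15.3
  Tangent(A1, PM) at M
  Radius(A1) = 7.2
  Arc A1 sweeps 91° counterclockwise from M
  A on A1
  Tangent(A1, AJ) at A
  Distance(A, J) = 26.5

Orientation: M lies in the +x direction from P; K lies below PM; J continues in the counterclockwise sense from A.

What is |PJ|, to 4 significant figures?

34.89

On A1, M sits at bearing 90° from K; a 91° counterclockwise sweep puts A at bearing 181°, so A = K + 7.2·(cos 181°, sin 181°) = (8.101, -7.326). Since A1 is tangent to AJ there, KA ⟂ AJ, so AJ runs along (−sin 181°, cos 181°); with |AJ| = 26.5, J = (8.564, -33.82). Then |PJ| = |J − P| = 34.89.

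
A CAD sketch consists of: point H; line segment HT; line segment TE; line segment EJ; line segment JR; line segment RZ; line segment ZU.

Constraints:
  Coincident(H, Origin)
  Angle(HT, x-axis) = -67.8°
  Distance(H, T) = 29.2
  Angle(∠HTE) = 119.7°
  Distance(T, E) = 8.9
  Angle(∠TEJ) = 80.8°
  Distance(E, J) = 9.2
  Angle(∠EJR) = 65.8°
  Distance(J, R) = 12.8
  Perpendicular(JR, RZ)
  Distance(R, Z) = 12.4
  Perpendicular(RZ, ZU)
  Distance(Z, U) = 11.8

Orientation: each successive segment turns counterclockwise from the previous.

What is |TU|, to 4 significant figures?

13.54

H is at the origin; HT runs at -67.8° with length 29.2, so T = (11.03, -27.04). ∠HTE = 119.7° gives TE at -7.500° from the x-axis; with |TE| = 8.9, E = (19.86, -28.20). ∠TEJ = 80.8° gives EJ at 91.70° from the x-axis; with |EJ| = 9.2, J = (19.58, -19.00). ∠EJR = 65.8° gives JR at -154.1° from the x-axis; with |JR| = 12.8, R = (8.070, -24.59). JR ⟂ RZ, so RZ runs at -64.10°; with |RZ| = 12.4, Z = (13.49, -35.75). RZ is perpendicular to ZU, so ZU runs at 25.90°; with |ZU| = 11.8, U = (24.10, -30.59). Then |TU| = |U − T| = 13.54.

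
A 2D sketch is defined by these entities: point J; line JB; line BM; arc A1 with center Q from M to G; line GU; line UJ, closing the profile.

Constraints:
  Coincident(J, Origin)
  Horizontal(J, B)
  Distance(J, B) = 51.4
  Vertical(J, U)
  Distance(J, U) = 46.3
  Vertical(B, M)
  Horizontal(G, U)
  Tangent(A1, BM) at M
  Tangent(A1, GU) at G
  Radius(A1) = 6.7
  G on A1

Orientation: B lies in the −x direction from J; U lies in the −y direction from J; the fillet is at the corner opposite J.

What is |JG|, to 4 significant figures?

64.36

The virtual corner opposite J is at (-51.40, -46.30). Since A1 is tangent to BM there, QM ⟂ BM and tangency of A1 to GU means the radius QG is perpendicular to GU, with radius 6.7, so the center Q sits 6.7 in from both sides at Q = (-44.70, -39.60). That places the tangent points at M = (-51.40, -39.60) on BM and G = (-44.70, -46.30) on GU. Then |JG| = |G − J| = 64.36.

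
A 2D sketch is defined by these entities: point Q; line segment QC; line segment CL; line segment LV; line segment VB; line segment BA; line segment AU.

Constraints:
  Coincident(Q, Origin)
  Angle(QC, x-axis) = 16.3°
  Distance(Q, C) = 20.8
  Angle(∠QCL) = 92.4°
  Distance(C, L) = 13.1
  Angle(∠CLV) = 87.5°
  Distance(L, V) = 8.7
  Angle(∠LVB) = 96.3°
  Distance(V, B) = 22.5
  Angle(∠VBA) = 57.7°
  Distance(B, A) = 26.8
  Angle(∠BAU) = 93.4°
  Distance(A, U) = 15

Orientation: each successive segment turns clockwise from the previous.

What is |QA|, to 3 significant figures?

34.4

Q is at the origin; QC runs at 16.3° with length 20.8, so C = (20.0, 5.84). ∠QCL = 92.4° gives CL at -71.3° from the x-axis; with |CL| = 13.1, L = (24.2, -6.57). ∠CLV = 87.5° gives LV at -164° from the x-axis; with |LV| = 8.7, V = (15.8, -9.00). ∠LVB = 96.3° gives VB at 112° from the x-axis; with |VB| = 22.5, B = (7.20, 11.8). ∠VBA = 57.7° gives BA at -9.80° from the x-axis; with |BA| = 26.8, A = (33.6, 7.23). Then |QA| = |A − Q| = 34.4.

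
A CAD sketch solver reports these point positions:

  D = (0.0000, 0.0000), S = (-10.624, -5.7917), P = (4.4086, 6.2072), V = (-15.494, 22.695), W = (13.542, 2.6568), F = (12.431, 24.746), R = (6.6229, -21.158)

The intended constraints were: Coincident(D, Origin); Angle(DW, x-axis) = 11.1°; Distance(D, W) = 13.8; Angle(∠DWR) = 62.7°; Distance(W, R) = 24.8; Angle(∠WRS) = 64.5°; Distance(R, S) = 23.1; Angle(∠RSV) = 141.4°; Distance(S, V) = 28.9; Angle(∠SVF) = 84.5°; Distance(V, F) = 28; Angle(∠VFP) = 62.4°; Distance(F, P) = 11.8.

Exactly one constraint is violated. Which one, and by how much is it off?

Distance(F, P) = 11.8 — off by 8.40.

D = (0.00, 0.00) ✓; DW at 11.10° ✓; |DW| = 13.80 ✓; ∠DWR = 62.70° ✓; |WR| = 24.80 ✓; ∠WRS = 64.50° ✓; |RS| = 23.10 ✓; ∠RSV = 141.4° ✓; |SV| = 28.90 ✓; ∠SVF = 84.50° ✓; |VF| = 28.00 ✓; ∠VFP = 62.40° ✓; |FP| = 20.20 ✗.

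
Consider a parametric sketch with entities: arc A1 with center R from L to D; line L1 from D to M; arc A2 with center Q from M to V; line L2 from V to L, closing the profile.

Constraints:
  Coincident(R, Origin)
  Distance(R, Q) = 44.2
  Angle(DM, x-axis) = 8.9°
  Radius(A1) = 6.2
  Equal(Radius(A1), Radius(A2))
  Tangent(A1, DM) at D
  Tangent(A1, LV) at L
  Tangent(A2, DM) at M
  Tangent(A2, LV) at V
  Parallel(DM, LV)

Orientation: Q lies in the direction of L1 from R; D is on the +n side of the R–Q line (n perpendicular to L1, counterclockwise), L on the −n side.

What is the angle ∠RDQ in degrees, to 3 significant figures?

82.0°

The slot axis is L1's direction at 8.9°, so u = (cos 8.9°, sin 8.9°) = (0.988, 0.155) and n = (−sin 8.9°, cos 8.9°) = (-0.155, 0.988). R is at the origin and Q lies 44.2 along u from R, so Q = 44.2·u = (43.7, 6.84). Tangency of A1 to both parallel lines with radius 6.2 puts D and L at R ± 6.2·n: D = (-0.959, 6.13), L = (0.959, -6.13). Then cos ∠RDQ = DR·DQ / (|DR||DQ|), giving 82.0°.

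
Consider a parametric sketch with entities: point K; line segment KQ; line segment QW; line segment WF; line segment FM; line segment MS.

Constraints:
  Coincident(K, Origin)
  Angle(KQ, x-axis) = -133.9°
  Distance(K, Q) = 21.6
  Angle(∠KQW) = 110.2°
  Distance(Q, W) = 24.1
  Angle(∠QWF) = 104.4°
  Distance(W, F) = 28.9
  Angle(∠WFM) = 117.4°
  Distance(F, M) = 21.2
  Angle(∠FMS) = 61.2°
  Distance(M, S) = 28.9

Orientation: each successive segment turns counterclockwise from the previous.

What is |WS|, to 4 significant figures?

20.58

K is at the origin; KQ runs at -133.9° with length 21.6, so Q = (-14.98, -15.56). ∠KQW = 110.2° gives QW at -64.10° from the x-axis; with |QW| = 24.1, W = (-4.451, -37.24). ∠QWF = 104.4° gives WF at 11.50° from the x-axis; with |WF| = 28.9, F = (23.87, -31.48). ∠WFM = 117.4° gives FM at 74.10° from the x-axis; with |FM| = 21.2, M = (29.68, -11.09). ∠FMS = 61.2° gives MS at -167.1° from the x-axis; with |MS| = 28.9, S = (1.507, -17.54). Then |WS| = |S − W| = 20.58.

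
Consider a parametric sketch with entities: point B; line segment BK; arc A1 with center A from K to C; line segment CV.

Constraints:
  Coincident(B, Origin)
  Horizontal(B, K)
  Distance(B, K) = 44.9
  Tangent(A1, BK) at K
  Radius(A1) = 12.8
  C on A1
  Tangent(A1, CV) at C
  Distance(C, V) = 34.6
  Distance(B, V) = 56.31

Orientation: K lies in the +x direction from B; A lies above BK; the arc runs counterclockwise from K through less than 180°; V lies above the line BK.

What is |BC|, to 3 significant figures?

58.4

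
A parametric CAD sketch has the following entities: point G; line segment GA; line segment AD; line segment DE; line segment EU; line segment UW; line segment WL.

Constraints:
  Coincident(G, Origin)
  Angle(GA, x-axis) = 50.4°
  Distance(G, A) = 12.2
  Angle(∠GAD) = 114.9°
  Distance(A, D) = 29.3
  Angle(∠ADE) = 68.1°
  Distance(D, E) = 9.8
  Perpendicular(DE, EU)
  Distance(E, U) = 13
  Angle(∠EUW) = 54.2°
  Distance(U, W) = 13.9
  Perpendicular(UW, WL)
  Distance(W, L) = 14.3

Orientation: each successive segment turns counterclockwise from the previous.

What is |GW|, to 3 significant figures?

33.6

DE ⟂ EU, so EU runs at -42.6°; with |EU| = 13.0, U = (-1.90, 19.8). ∠EUW = 54.2° gives UW at 83.2° from the x-axis; with |UW| = 13.9, W = (-0.256, 33.6). Then |GW| = |W − G| = 33.6.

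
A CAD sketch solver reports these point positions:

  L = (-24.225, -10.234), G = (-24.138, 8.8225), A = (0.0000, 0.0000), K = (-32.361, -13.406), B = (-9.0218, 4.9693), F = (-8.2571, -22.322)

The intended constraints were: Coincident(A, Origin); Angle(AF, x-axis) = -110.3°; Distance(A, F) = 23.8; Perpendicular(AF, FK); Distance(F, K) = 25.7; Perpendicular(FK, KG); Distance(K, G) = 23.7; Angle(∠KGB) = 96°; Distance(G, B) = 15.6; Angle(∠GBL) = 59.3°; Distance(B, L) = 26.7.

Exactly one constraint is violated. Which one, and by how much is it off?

Distance(B, L) = 26.7 — off by 5.20.

A = (0.00, 0.00) ✓; AF at -110.3° ✓; |AF| = 23.80 ✓; ∠(AF, FK) = 90.00° ✓; |FK| = 25.70 ✓; ∠(FK, KG) = 90.00° ✓; |KG| = 23.70 ✓; ∠KGB = 96.00° ✓; |GB| = 15.60 ✓; ∠GBL = 59.30° ✓; |BL| = 21.50 ✗.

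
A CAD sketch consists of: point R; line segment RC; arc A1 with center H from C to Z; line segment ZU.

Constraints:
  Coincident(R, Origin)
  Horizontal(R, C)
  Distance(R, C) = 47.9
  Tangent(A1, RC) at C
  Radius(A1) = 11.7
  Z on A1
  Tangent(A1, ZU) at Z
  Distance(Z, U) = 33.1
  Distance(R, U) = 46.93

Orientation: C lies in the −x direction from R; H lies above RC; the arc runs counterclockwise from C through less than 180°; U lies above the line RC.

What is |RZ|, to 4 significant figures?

37.68

R is at the origin; R and C share the same y with |RC| = 47.9 and C on the −x side, so C = (-47.90, 0.000). Tangency of A1 to RC means the radius HC is perpendicular to RC, so H = C + (0, 11.7) = (-47.90, 11.70). Since HZ ⟂ ZU (tangency), |HU| = √(11.7² + 33.1²) = 35.11 regardless of where Z sits on A1. So U lies on both circle(R, 46.93) and circle(H, 35.11); the above-RC intersection is U = (-25.95, 39.10). Z is the foot of the tangent from U: Z = (-36.85, 7.847).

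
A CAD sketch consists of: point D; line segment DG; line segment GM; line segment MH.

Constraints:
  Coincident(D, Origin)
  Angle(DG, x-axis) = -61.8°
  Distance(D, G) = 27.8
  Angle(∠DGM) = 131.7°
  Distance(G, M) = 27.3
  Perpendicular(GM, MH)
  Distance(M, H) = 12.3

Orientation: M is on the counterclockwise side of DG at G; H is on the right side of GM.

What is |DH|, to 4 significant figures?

56.48

D is at the origin; DG runs at -61.8° with length 27.8, so G = 27.8·(cos -61.8°, sin -61.8°) = (13.14, -24.50). ∠DGM = 131.7°, so GM runs at -61.8° + (180° − 131.7°) = -13.50° from the x-axis; with |GM| = 27.3, M = G + 27.3·(cos -13.50°, sin -13.50°) = (39.68, -30.87). GM is perpendicular to MH; with |MH| = 12.3 on the right of GM, H = M + 12.3·(-0.2334, -0.9724) = (36.81, -42.83). Then |DH| = |H − D| = 56.48.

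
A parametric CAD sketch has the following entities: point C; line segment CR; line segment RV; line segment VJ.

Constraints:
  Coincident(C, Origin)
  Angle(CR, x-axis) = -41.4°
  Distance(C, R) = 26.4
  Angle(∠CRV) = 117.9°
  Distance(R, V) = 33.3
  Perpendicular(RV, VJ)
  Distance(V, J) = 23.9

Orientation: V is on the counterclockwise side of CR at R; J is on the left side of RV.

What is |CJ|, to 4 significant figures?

45.66

∠CRV = 117.9°, so RV runs at -41.4° + (180° − 117.9°) = 20.70° from the x-axis; with |RV| = 33.3, V = R + 33.3·(cos 20.70°, sin 20.70°) = (50.95, -5.688). RV is perpendicular to VJ; with |VJ| = 23.9 on the left of RV, J = V + 23.9·(-0.3535, 0.9354) = (42.51, 16.67). Then |CJ| = |J − C| = 45.66.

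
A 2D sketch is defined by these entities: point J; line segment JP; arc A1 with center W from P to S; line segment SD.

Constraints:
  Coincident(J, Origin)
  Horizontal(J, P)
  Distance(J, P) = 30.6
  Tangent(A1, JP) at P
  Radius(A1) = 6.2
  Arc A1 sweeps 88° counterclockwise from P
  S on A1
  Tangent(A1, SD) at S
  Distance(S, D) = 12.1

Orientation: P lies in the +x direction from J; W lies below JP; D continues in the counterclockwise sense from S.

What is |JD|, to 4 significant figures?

30.03

J is at the origin; J and P share the same y with |JP| = 30.6 and P on the +x side, so P = (30.60, 0.000). Tangency of A1 to JP means the radius WP is perpendicular to JP, so W = P + (0, -6.2) = (30.60, -6.200). On A1, P sits at bearing 90° from W; an 88° counterclockwise sweep puts S at bearing 178°, so S = W + 6.2·(cos 178°, sin 178°) = (24.40, -5.984). Since A1 is tangent to SD there, WS ⟂ SD, so SD runs along (−sin 178°, cos 178°); with |SD| = 12.1, D = (23.98, -18.08). Then |JD| = |D − J| = 30.03.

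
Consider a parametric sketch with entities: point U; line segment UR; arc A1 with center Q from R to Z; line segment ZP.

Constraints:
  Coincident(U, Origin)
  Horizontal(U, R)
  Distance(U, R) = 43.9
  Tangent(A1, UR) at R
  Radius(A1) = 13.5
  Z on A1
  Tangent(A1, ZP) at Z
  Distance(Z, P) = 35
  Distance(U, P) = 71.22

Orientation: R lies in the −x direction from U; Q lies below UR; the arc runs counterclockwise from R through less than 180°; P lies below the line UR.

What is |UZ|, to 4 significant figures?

59.38

Checks: |QZ| = 13.50 ✓; ∠(QZ, ZP) = 90.00° ✓; |ZP| = 35.00 ✓; |UP| = 71.22 ✓.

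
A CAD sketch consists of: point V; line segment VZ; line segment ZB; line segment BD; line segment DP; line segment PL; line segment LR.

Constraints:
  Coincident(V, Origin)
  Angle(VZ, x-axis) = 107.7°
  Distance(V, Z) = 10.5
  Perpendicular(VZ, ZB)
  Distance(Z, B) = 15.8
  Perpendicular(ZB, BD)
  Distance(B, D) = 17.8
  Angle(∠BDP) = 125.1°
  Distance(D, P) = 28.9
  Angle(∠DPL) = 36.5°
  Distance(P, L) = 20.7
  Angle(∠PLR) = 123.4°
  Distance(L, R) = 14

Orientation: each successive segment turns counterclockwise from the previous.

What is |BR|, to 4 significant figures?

11.72

V is at the origin; VZ runs at 107.7° with length 10.5, so Z = (-3.192, 10.00). VZ ⟂ ZB, so ZB runs at -162.3°; with |ZB| = 15.8, B = (-18.24, 5.199). ZB ⟂ BD, so BD runs at -72.30°; with |BD| = 17.8, D = (-12.83, -11.76). ∠BDP = 125.1° gives DP at -17.40° from the x-axis; with |DP| = 28.9, P = (14.74, -20.40). ∠DPL = 36.5° gives PL at 126.1° from the x-axis; with |PL| = 20.7, L = (2.549, -3.675). ∠PLR = 123.4° gives LR at -177.3° from the x-axis; with |LR| = 14.0, R = (-11.44, -4.335). Then |BR| = |R − B| = 11.72.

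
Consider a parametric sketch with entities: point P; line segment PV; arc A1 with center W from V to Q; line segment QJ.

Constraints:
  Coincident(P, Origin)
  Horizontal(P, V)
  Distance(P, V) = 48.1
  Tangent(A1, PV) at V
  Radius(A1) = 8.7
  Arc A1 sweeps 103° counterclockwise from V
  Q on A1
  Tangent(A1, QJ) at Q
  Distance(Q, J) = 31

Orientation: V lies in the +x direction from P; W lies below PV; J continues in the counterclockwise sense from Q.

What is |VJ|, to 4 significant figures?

40.89

On A1, V sits at bearing 90° from W; a 103° counterclockwise sweep puts Q at bearing 193°, so Q = W + 8.7·(cos 193°, sin 193°) = (39.62, -10.66). The tangent condition forces WQ to be normal to QJ, so QJ runs along (−sin 193°, cos 193°); with |QJ| = 31.0, J = (46.60, -40.86). Then |VJ| = |J − V| = 40.89.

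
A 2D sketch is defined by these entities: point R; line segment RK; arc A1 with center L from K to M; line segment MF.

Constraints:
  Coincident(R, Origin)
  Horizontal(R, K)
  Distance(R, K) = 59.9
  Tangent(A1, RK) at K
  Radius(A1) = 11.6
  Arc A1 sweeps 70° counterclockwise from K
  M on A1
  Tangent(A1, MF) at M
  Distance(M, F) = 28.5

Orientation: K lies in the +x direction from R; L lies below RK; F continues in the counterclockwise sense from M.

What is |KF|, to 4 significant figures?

40.13

On A1, K sits at bearing 90° from L; a 70° counterclockwise sweep puts M at bearing 160°, so M = L + 11.6·(cos 160°, sin 160°) = (49.00, -7.633). Since A1 is tangent to MF there, LM ⟂ MF, so MF runs along (−sin 160°, cos 160°); with |MF| = 28.5, F = (39.25, -34.41). Then |KF| = |F − K| = 40.13.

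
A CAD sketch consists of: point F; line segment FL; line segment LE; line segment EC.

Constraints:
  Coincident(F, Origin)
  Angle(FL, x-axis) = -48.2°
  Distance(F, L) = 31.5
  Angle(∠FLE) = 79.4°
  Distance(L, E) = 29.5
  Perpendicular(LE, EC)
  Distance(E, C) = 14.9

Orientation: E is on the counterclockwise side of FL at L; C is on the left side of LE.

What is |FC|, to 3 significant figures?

28.6

∠FLE = 79.4°, so LE runs at -48.2° + (180° − 79.4°) = 52.4° from the x-axis; with |LE| = 29.5, E = L + 29.5·(cos 52.4°, sin 52.4°) = (39.0, -0.110). LE is perpendicular to EC; with |EC| = 14.9 on the left of LE, C = E + 14.9·(-0.792, 0.610) = (27.2, 8.98). Then |FC| = |C − F| = 28.6.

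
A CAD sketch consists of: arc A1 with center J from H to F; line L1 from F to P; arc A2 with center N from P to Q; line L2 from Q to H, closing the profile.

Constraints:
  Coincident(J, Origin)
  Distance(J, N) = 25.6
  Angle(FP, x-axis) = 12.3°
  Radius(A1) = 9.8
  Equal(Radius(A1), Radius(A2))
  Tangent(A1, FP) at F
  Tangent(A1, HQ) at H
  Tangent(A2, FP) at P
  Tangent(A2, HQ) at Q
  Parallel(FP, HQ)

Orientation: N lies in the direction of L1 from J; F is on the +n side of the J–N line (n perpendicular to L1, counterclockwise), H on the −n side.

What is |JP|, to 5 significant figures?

27.412

Tangency of A1 to both parallel lines with radius 9.8 puts F and H at J ± 9.8·n: F = (-2.0877, 9.5750), H = (2.0877, -9.5750). Equal radii place P and Q the same way about N: P = N + 9.8·n = (22.925, 15.029), Q = N − 9.8·n = (27.100, -4.1215). Then |JP| = |P − J| = 27.412.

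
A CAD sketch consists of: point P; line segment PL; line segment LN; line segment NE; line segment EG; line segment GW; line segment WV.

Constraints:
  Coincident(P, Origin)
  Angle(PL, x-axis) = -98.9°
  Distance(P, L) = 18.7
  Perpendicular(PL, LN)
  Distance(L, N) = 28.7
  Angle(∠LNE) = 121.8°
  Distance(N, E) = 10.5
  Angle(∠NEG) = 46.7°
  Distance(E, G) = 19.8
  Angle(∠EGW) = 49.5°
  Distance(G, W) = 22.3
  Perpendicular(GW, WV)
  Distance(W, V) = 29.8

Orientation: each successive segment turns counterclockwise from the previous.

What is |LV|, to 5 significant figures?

52.844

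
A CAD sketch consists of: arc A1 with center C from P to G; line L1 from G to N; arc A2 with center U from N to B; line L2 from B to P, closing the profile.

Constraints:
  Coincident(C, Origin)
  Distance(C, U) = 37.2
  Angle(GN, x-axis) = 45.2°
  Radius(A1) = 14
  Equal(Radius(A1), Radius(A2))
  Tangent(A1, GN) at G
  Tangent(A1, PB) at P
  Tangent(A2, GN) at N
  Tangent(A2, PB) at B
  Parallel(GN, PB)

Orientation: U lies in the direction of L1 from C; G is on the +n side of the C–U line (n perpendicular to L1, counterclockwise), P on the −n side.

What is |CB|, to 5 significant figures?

39.747

The slot axis is L1's direction at 45.2°, so u = (cos 45.2°, sin 45.2°) = (0.70463, 0.70957) and n = (−sin 45.2°, cos 45.2°) = (-0.70957, 0.70463). C is at the origin and U lies 37.2 along u from C, so U = 37.2·u = (26.212, 26.396). Tangency of A1 to both parallel lines with radius 14.0 puts G and P at C ± 14.0·n: G = (-9.9340, 9.8649), P = (9.9340, -9.8649). Equal radii place N and B the same way about U: N = U + 14.0·n = (16.278, 36.261), B = U − 14.0·n = (36.146, 16.531). Then |CB| = |B − C| = 39.747.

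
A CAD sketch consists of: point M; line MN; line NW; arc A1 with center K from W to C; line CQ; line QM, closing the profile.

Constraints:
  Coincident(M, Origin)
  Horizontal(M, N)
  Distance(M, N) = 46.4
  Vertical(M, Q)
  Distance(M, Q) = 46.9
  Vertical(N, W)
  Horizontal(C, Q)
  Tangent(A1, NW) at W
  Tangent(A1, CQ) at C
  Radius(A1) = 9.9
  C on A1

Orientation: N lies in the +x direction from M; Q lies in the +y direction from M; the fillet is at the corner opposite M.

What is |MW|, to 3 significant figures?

59.3

The virtual corner opposite M is at (46.4, 46.9). The tangent condition forces KW to be normal to NW and tangency of A1 to CQ means the radius KC is perpendicular to CQ, with radius 9.9, so the center K sits 9.9 in from both sides at K = (36.5, 37.0). That places the tangent points at W = (46.4, 37.0) on NW and C = (36.5, 46.9) on CQ. Then |MW| = |W − M| = 59.3.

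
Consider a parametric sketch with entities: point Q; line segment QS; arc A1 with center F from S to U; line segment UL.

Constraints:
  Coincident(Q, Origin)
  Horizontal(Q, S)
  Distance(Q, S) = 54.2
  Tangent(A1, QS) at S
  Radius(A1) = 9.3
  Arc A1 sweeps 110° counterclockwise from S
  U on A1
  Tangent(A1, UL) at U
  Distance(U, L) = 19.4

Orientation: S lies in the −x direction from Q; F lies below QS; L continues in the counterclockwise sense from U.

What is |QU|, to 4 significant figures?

64.16

Q is at the origin; QS is horizontal with |QS| = 54.2 and S on the −x side, so S = (-54.20, 0.000). Since A1 is tangent to QS there, FS ⟂ QS, so F = S + (0, -9.3) = (-54.20, -9.300). On A1, S sits at bearing 90° from F; a 110° counterclockwise sweep puts U at bearing 200°, so U = F + 9.3·(cos 200°, sin 200°) = (-62.94, -12.48). Then |QU| = |U − Q| = 64.16.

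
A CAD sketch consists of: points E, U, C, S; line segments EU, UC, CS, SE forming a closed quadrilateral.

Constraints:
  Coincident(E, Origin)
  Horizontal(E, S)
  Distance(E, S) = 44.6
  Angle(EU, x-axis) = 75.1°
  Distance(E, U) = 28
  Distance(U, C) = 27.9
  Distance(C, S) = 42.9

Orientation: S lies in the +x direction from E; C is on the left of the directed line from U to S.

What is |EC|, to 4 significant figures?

51.55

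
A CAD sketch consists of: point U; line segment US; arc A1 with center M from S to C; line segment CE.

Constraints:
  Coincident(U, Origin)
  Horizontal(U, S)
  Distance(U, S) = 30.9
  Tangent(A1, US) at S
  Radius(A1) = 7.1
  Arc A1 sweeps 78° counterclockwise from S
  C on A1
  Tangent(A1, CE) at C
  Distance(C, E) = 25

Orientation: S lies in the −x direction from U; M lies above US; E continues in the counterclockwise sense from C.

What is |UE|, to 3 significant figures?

35.4

U is at the origin; U and S share the same y with |US| = 30.9 and S on the −x side, so S = (-30.9, 0.00). A1 meets US tangentially, so MS is at right angles to US, so M = S + (0, 7.1) = (-30.9, 7.10). On A1, S sits at bearing -90° from M; a 78° counterclockwise sweep puts C at bearing -12°, so C = M + 7.1·(cos -12°, sin -12°) = (-24.0, 5.62). The tangent condition forces MC to be normal to CE, so CE runs along (−sin -12°, cos -12°); with |CE| = 25.0, E = (-18.8, 30.1). Then |UE| = |E − U| = 35.4.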